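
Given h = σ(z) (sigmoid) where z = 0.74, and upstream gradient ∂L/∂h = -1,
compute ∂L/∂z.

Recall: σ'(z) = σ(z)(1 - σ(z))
∂L/∂z = -0.2187

σ(0.74) = 0.677
σ'(0.74) = σ(0.74)(1 - σ(0.74)) = 0.677 × 0.323 = 0.2187
∂L/∂z = ∂L/∂h · σ'(z) = -1 × 0.2187 = -0.2187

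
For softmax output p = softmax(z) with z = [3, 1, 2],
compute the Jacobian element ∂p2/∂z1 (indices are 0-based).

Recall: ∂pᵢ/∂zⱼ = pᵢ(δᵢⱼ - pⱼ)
∂p2/∂z1 = -0.02203

p = softmax(z) = [0.6652, 0.09003, 0.2447]
p2 = 0.2447, p1 = 0.09003

∂p2/∂z1 = -p2 × p1 = -0.2447 × 0.09003 = -0.02203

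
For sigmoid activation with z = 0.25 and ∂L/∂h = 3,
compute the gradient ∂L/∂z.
∂L/∂z = 0.7384

σ(0.25) = 0.5622
σ'(0.25) = σ(0.25)(1 - σ(0.25)) = 0.5622 × 0.4378 = 0.2461
∂L/∂z = ∂L/∂h · σ'(z) = 3 × 0.2461 = 0.7384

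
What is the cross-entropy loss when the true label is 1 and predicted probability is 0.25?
L = 1.386

L = -1·log(0.25) - 0·log(0.75) = -log(0.25) = 1.386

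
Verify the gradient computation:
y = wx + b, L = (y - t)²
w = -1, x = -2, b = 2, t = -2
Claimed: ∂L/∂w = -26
Incorrect

y = (-1)(-2) + 2 = 4
∂L/∂y = 2(y - t) = 2(4 - -2) = 12
∂y/∂w = x = -2
∂L/∂w = 12 × -2 = -24

Claimed value: -26
Incorrect: The correct gradient is -24.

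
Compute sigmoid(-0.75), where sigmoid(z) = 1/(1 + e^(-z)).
0.3208

sigmoid(-0.75) = 1/(1 + e^(0.75)) = 1/(1 + 2.117) = 0.3208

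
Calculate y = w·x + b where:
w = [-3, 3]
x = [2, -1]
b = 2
y = -7

y = (-3)(2) + (3)(-1) + 2 = -7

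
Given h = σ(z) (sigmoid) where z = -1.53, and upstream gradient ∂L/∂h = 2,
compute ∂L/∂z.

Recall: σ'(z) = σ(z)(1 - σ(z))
∂L/∂z = 0.2926

σ(-1.53) = 0.178
σ'(-1.53) = σ(-1.53)(1 - σ(-1.53)) = 0.178 × 0.822 = 0.1463
∂L/∂z = ∂L/∂h · σ'(z) = 2 × 0.1463 = 0.2926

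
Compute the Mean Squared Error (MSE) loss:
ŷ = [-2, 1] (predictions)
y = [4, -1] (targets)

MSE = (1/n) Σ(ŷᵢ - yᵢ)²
MSE = 20

MSE = (1/2)((-2-4)² + (1--1)²) = (1/2)(36 + 4) = 20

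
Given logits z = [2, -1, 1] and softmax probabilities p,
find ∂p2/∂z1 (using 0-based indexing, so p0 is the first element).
∂p2/∂z1 = -0.009113

p = softmax(z) = [0.7054, 0.03512, 0.2595]
p2 = 0.2595, p1 = 0.03512

∂p2/∂z1 = -p2 × p1 = -0.2595 × 0.03512 = -0.009113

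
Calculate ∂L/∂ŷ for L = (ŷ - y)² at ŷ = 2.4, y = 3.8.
∂L/∂ŷ = -2.8

∂L/∂ŷ = 2(ŷ - y) = 2(2.4 - 3.8) = 2(-1.4) = -2.8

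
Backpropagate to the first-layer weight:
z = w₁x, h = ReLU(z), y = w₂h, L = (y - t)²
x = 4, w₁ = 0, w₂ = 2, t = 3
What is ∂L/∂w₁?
∂L/∂w₁ = 0

Forward pass:
z = w₁x = 0×4 = 0
h = ReLU(0) = 0
y = w₂h = 2×0 = 0

Backward pass:
∂L/∂y = 2(y - t) = 2(0 - 3) = -6
∂y/∂h = w₂ = 2
∂h/∂z = 0 (ReLU derivative)
∂z/∂w₁ = x = 4

∂L/∂w₁ = -6 × 2 × 0 × 4 = 0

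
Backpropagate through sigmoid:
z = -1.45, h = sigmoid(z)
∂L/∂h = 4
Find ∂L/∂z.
∂L/∂z = 0.6156

σ(-1.45) = 0.19
σ'(-1.45) = σ(-1.45)(1 - σ(-1.45)) = 0.19 × 0.81 = 0.1539
∂L/∂z = ∂L/∂h · σ'(z) = 4 × 0.1539 = 0.6156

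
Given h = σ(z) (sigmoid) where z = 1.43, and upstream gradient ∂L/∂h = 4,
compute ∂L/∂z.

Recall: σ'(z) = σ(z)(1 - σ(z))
∂L/∂z = 0.6232

σ(1.43) = 0.8069
σ'(1.43) = σ(1.43)(1 - σ(1.43)) = 0.8069 × 0.1931 = 0.1558
∂L/∂z = ∂L/∂h · σ'(z) = 4 × 0.1558 = 0.6232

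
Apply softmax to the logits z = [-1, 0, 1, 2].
p = [0.0321, 0.0871, 0.2369, 0.6439]

exp(z) = [0.3679, 1, 2.718, 7.389]
Sum = 11.48
p = [0.0321, 0.0871, 0.2369, 0.6439]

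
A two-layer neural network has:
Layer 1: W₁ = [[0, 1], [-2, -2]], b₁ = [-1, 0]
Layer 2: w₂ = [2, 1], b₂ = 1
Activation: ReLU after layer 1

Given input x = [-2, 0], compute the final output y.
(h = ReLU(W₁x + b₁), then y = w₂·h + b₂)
y = 5

Layer 1 pre-activation: z₁ = [-1, 4]
After ReLU: h = [0, 4]
Layer 2 output: y = 2×0 + 1×4 + 1 = 5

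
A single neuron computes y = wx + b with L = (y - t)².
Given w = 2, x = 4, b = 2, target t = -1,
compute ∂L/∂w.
∂L/∂w = 88

y = wx + b = (2)(4) + 2 = 10
∂L/∂y = 2(y - t) = 2(10 - -1) = 22
∂y/∂w = x = 4
∂L/∂w = ∂L/∂y · ∂y/∂w = 22 × 4 = 88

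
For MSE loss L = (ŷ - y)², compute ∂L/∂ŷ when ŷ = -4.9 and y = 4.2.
∂L/∂ŷ = -18.2

∂L/∂ŷ = 2(ŷ - y) = 2(-4.9 - 4.2) = 2(-9.1) = -18.2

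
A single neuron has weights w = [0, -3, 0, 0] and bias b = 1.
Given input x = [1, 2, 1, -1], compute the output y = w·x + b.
y = -5

y = (0)(1) + (-3)(2) + (0)(1) + (0)(-1) + 1 = -5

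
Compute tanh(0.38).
0.3627

tanh(0.38) = (e^(0.38) - e^(-0.38))/(e^(0.38) + e^(-0.38)) = 0.3627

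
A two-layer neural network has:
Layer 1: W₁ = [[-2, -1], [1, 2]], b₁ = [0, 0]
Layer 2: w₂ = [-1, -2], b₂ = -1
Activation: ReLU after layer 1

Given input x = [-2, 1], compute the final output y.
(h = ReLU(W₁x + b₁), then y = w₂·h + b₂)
y = -4

Layer 1 pre-activation: z₁ = [3, 0]
After ReLU: h = [3, 0]
Layer 2 output: y = -1×3 + -2×0 + -1 = -4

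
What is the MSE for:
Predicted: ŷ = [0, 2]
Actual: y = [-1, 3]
MSE = 1

MSE = (1/2)((0--1)² + (2-3)²) = (1/2)(1 + 1) = 1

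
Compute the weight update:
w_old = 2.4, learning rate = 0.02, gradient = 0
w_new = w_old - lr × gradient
w_new = 2.4

w_new = w - η·∂L/∂w = 2.4 - 0.02×(0) = 2.4 - (0) = 2.4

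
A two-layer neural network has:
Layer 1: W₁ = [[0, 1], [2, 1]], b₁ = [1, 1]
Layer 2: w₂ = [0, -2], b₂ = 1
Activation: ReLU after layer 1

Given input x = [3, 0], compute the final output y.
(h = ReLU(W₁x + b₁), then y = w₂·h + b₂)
y = -13

Layer 1 pre-activation: z₁ = [1, 7]
After ReLU: h = [1, 7]
Layer 2 output: y = 0×1 + -2×7 + 1 = -13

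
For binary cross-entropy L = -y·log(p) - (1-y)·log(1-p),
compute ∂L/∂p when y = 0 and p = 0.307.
∂L/∂p = 1.443

∂L/∂p = -y/p + (1-y)/(1-p) = 0 + 1/0.693 = 1.443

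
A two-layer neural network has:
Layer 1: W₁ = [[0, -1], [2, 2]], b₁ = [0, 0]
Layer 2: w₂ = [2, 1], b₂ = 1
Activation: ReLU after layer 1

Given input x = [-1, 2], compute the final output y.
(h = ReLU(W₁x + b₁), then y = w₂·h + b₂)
y = 3

Layer 1 pre-activation: z₁ = [-2, 2]
After ReLU: h = [0, 2]
Layer 2 output: y = 2×0 + 1×2 + 1 = 3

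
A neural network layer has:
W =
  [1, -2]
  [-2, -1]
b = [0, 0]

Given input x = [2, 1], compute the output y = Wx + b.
y = [0, -5]

Wx = [1×2 + -2×1, -2×2 + -1×1]
   = [0, -5]
y = Wx + b = [0 + 0, -5 + 0] = [0, -5]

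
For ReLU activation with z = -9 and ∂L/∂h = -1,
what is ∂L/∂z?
∂L/∂z = 0

h = ReLU(-9) = 0
Since z < 0: ∂h/∂z = 0
∂L/∂z = ∂L/∂h · ∂h/∂z = -1 × 0 = 0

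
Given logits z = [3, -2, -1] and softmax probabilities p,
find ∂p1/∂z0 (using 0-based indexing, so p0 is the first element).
∂p1/∂z0 = -0.006413

p = softmax(z) = [0.9756, 0.006573, 0.01787]
p1 = 0.006573, p0 = 0.9756

∂p1/∂z0 = -p1 × p0 = -0.006573 × 0.9756 = -0.006413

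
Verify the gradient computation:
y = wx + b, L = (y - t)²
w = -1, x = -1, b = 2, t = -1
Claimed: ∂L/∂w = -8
Correct

y = (-1)(-1) + 2 = 3
∂L/∂y = 2(y - t) = 2(3 - -1) = 8
∂y/∂w = x = -1
∂L/∂w = 8 × -1 = -8

Claimed value: -8
Correct: The correct gradient is -8.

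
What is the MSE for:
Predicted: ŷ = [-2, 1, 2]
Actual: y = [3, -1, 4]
MSE = 11

MSE = (1/3)((-2-3)² + (1--1)² + (2-4)²) = (1/3)(25 + 4 + 4) = 11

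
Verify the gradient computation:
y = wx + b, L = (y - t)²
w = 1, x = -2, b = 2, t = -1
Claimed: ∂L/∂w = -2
Incorrect

y = (1)(-2) + 2 = 0
∂L/∂y = 2(y - t) = 2(0 - -1) = 2
∂y/∂w = x = -2
∂L/∂w = 2 × -2 = -4

Claimed value: -2
Incorrect: The correct gradient is -4.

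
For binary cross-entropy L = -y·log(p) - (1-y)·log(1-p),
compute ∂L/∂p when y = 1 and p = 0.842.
∂L/∂p = -1.188

∂L/∂p = -y/p + (1-y)/(1-p) = -1/0.842 + 0 = -1.188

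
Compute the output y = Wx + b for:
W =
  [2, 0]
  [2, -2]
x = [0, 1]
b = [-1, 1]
y = [-1, -1]

Wx = [2×0 + 0×1, 2×0 + -2×1]
   = [0, -2]
y = Wx + b = [0 + -1, -2 + 1] = [-1, -1]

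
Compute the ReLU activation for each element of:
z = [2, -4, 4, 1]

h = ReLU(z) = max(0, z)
h = [2, 0, 4, 1]

ReLU applied element-wise: max(0,2)=2, max(0,-4)=0, max(0,4)=4, max(0,1)=1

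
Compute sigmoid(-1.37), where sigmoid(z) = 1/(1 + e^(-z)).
0.2026

sigmoid(-1.37) = 1/(1 + e^(1.37)) = 1/(1 + 3.935) = 0.2026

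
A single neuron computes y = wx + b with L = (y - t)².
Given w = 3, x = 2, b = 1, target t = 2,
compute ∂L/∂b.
∂L/∂b = 10

y = wx + b = (3)(2) + 1 = 7
∂L/∂y = 2(y - t) = 2(7 - 2) = 10
∂y/∂b = 1
∂L/∂b = ∂L/∂y · ∂y/∂b = 10 × 1 = 10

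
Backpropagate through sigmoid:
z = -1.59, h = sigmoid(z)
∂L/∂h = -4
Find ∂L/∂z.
∂L/∂z = -0.5628

σ(-1.59) = 0.1694
σ'(-1.59) = σ(-1.59)(1 - σ(-1.59)) = 0.1694 × 0.8306 = 0.1407
∂L/∂z = ∂L/∂h · σ'(z) = -4 × 0.1407 = -0.5628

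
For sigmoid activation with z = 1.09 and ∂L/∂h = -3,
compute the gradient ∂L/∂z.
∂L/∂z = -0.5649

σ(1.09) = 0.7484
σ'(1.09) = σ(1.09)(1 - σ(1.09)) = 0.7484 × 0.2516 = 0.1883
∂L/∂z = ∂L/∂h · σ'(z) = -3 × 0.1883 = -0.5649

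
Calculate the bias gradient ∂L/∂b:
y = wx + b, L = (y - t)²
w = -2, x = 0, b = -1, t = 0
∂L/∂b = -2

y = wx + b = (-2)(0) + -1 = -1
∂L/∂y = 2(y - t) = 2(-1 - 0) = -2
∂y/∂b = 1
∂L/∂b = ∂L/∂y · ∂y/∂b = -2 × 1 = -2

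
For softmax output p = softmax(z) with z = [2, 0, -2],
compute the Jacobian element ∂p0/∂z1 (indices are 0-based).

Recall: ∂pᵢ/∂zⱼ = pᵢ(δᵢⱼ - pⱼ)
∂p0/∂z1 = -0.1017

p = softmax(z) = [0.8668, 0.1173, 0.01588]
p0 = 0.8668, p1 = 0.1173

∂p0/∂z1 = -p0 × p1 = -0.8668 × 0.1173 = -0.1017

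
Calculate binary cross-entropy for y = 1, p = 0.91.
L = 0.09431

L = -1·log(0.91) - 0·log(0.09) = -log(0.91) = 0.09431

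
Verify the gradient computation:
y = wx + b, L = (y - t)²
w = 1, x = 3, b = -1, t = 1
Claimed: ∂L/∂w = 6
Correct

y = (1)(3) + -1 = 2
∂L/∂y = 2(y - t) = 2(2 - 1) = 2
∂y/∂w = x = 3
∂L/∂w = 2 × 3 = 6

Claimed value: 6
Correct: The correct gradient is 6.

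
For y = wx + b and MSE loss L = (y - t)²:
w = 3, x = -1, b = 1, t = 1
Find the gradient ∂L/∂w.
∂L/∂w = 6

y = wx + b = (3)(-1) + 1 = -2
∂L/∂y = 2(y - t) = 2(-2 - 1) = -6
∂y/∂w = x = -1
∂L/∂w = ∂L/∂y · ∂y/∂w = -6 × -1 = 6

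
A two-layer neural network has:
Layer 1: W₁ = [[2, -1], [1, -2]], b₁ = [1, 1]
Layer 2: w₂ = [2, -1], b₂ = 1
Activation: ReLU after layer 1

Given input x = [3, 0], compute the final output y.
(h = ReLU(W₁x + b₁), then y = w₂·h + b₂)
y = 11

Layer 1 pre-activation: z₁ = [7, 4]
After ReLU: h = [7, 4]
Layer 2 output: y = 2×7 + -1×4 + 1 = 11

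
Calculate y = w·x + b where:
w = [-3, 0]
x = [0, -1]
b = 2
y = 2

y = (-3)(0) + (0)(-1) + 2 = 2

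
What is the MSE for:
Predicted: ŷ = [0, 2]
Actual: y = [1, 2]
MSE = 0.5

MSE = (1/2)((0-1)² + (2-2)²) = (1/2)(1 + 0) = 0.5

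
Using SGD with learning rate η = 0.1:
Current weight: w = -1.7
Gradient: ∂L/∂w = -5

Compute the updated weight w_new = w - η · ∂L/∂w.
w_new = -1.2

w_new = w - η·∂L/∂w = -1.7 - 0.1×(-5) = -1.7 - (-0.5) = -1.2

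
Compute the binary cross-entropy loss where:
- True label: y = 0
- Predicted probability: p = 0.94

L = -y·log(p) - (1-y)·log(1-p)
L = 2.813

L = -0·log(0.94) - 1·log(0.06) = -log(0.06) = 2.813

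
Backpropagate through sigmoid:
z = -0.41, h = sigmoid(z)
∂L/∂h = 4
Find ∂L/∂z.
∂L/∂z = 0.9591

σ(-0.41) = 0.3989
σ'(-0.41) = σ(-0.41)(1 - σ(-0.41)) = 0.3989 × 0.6011 = 0.2398
∂L/∂z = ∂L/∂h · σ'(z) = 4 × 0.2398 = 0.9591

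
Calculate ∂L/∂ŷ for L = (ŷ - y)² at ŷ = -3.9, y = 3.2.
∂L/∂ŷ = -14.2

∂L/∂ŷ = 2(ŷ - y) = 2(-3.9 - 3.2) = 2(-7.1) = -14.2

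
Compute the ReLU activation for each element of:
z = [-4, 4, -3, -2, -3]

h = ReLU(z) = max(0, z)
h = [0, 4, 0, 0, 0]

ReLU applied element-wise: max(0,-4)=0, max(0,4)=4, max(0,-3)=0, max(0,-2)=0, max(0,-3)=0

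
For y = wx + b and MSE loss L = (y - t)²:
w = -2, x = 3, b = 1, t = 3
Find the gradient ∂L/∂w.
∂L/∂w = -48

y = wx + b = (-2)(3) + 1 = -5
∂L/∂y = 2(y - t) = 2(-5 - 3) = -16
∂y/∂w = x = 3
∂L/∂w = ∂L/∂y · ∂y/∂w = -16 × 3 = -48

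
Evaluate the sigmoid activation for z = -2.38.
0.08471

sigmoid(-2.38) = 1/(1 + e^(2.38)) = 1/(1 + 10.8) = 0.08471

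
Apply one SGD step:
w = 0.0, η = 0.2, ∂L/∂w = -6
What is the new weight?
w_new = 1.2

w_new = w - η·∂L/∂w = 0.0 - 0.2×(-6) = 0.0 - (-1.2) = 1.2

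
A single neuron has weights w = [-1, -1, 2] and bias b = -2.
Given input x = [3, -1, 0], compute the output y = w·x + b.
y = -4

y = (-1)(3) + (-1)(-1) + (2)(0) + -2 = -4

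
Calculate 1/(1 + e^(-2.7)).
0.937

sigmoid(2.7) = 1/(1 + e^(-2.7)) = 1/(1 + 0.06721) = 0.937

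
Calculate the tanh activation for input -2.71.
-0.9912

tanh(-2.71) = (e^(-2.71) - e^(2.71))/(e^(-2.71) + e^(2.71)) = -0.9912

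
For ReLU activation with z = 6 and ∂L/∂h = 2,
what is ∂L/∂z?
∂L/∂z = 2

h = ReLU(6) = 6
Since z > 0: ∂h/∂z = 1
∂L/∂z = ∂L/∂h · ∂h/∂z = 2 × 1 = 2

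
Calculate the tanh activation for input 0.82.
0.6751

tanh(0.82) = (e^(0.82) - e^(-0.82))/(e^(0.82) + e^(-0.82)) = 0.6751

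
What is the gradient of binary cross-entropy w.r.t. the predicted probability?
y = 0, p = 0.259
∂L/∂p = 1.35

∂L/∂p = -y/p + (1-y)/(1-p) = 0 + 1/0.741 = 1.35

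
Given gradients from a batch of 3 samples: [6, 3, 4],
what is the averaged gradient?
Average gradient = 4.333

Average = (1/3)(6 + 3 + 4) = 13/3 = 4.333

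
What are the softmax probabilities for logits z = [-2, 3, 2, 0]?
p = [0.0047, 0.702, 0.2583, 0.035]

exp(z) = [0.1353, 20.09, 7.389, 1]
Sum = 28.61
p = [0.0047, 0.702, 0.2583, 0.035]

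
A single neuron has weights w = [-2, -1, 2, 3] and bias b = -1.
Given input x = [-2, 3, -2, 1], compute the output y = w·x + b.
y = -1

y = (-2)(-2) + (-1)(3) + (2)(-2) + (3)(1) + -1 = -1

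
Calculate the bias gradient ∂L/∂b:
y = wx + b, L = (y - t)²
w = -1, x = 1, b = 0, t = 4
∂L/∂b = -10

y = wx + b = (-1)(1) + 0 = -1
∂L/∂y = 2(y - t) = 2(-1 - 4) = -10
∂y/∂b = 1
∂L/∂b = ∂L/∂y · ∂y/∂b = -10 × 1 = -10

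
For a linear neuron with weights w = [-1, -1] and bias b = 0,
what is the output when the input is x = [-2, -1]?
y = 3

y = (-1)(-2) + (-1)(-1) + 0 = 3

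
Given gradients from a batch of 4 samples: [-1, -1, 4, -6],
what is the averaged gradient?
Average gradient = -1

Average = (1/4)(-1 + -1 + 4 + -6) = -4/4 = -1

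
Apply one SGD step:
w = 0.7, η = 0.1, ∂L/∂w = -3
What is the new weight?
w_new = 1

w_new = w - η·∂L/∂w = 0.7 - 0.1×(-3) = 0.7 - (-0.3) = 1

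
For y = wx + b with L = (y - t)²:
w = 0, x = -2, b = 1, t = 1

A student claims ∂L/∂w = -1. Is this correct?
Incorrect

y = (0)(-2) + 1 = 1
∂L/∂y = 2(y - t) = 2(1 - 1) = 0
∂y/∂w = x = -2
∂L/∂w = 0 × -2 = 0

Claimed value: -1
Incorrect: The correct gradient is 0.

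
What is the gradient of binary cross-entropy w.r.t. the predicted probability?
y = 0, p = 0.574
∂L/∂p = 2.347

∂L/∂p = -y/p + (1-y)/(1-p) = 0 + 1/0.426 = 2.347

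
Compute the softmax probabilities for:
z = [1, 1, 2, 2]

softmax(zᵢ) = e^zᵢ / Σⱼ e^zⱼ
p = [0.1345, 0.1345, 0.3655, 0.3655]

exp(z) = [2.718, 2.718, 7.389, 7.389]
Sum = 20.21
p = [0.1345, 0.1345, 0.3655, 0.3655]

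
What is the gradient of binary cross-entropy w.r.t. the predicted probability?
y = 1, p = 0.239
∂L/∂p = -4.184

∂L/∂p = -y/p + (1-y)/(1-p) = -1/0.239 + 0 = -4.184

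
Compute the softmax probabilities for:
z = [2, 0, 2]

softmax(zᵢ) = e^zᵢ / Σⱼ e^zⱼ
p = [0.4683, 0.0634, 0.4683]

exp(z) = [7.389, 1, 7.389]
Sum = 15.78
p = [0.4683, 0.0634, 0.4683]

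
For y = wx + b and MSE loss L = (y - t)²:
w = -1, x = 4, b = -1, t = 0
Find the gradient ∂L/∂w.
∂L/∂w = -40

y = wx + b = (-1)(4) + -1 = -5
∂L/∂y = 2(y - t) = 2(-5 - 0) = -10
∂y/∂w = x = 4
∂L/∂w = ∂L/∂y · ∂y/∂w = -10 × 4 = -40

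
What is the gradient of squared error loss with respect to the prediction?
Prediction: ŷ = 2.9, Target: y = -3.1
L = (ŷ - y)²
∂L/∂ŷ = 12.0

∂L/∂ŷ = 2(ŷ - y) = 2(2.9 - -3.1) = 2(6.0) = 12.0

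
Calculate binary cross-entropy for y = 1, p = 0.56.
L = 0.5798

L = -1·log(0.56) - 0·log(0.44) = -log(0.56) = 0.5798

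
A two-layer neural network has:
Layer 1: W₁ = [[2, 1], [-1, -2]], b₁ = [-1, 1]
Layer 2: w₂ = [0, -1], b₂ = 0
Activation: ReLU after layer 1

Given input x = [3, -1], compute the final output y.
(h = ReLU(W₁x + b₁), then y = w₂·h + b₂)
y = 0

Layer 1 pre-activation: z₁ = [4, 0]
After ReLU: h = [4, 0]
Layer 2 output: y = 0×4 + -1×0 + 0 = 0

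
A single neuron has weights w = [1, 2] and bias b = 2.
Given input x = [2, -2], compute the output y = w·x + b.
y = 0

y = (1)(2) + (2)(-2) + 2 = 0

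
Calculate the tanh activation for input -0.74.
-0.6291

tanh(-0.74) = (e^(-0.74) - e^(0.74))/(e^(-0.74) + e^(0.74)) = -0.6291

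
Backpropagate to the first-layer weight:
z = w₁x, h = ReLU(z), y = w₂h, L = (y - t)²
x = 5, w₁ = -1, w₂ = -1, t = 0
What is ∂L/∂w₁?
∂L/∂w₁ = 0

Forward pass:
z = w₁x = -1×5 = -5
h = ReLU(-5) = 0
y = w₂h = -1×0 = 0

Backward pass:
∂L/∂y = 2(y - t) = 2(0 - 0) = 0
∂y/∂h = w₂ = -1
∂h/∂z = 0 (ReLU derivative)
∂z/∂w₁ = x = 5

∂L/∂w₁ = 0 × -1 × 0 × 5 = 0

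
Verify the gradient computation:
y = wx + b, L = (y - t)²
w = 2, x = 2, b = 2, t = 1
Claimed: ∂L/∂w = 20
Correct

y = (2)(2) + 2 = 6
∂L/∂y = 2(y - t) = 2(6 - 1) = 10
∂y/∂w = x = 2
∂L/∂w = 10 × 2 = 20

Claimed value: 20
Correct: The correct gradient is 20.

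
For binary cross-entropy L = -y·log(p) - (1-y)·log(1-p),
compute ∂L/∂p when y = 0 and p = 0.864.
∂L/∂p = 7.353

∂L/∂p = -y/p + (1-y)/(1-p) = 0 + 1/0.136 = 7.353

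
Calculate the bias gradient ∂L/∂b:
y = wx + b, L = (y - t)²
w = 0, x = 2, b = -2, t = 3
∂L/∂b = -10

y = wx + b = (0)(2) + -2 = -2
∂L/∂y = 2(y - t) = 2(-2 - 3) = -10
∂y/∂b = 1
∂L/∂b = ∂L/∂y · ∂y/∂b = -10 × 1 = -10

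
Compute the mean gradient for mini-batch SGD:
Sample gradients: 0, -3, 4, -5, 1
Average gradient = -0.6

Average = (1/5)(0 + -3 + 4 + -5 + 1) = -3/5 = -0.6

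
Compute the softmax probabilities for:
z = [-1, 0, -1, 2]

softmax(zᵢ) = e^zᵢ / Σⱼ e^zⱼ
p = [0.0403, 0.1096, 0.0403, 0.8098]

exp(z) = [0.3679, 1, 0.3679, 7.389]
Sum = 9.125
p = [0.0403, 0.1096, 0.0403, 0.8098]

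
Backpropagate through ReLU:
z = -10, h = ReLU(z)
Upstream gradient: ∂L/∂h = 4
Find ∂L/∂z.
∂L/∂z = 0

h = ReLU(-10) = 0
Since z < 0: ∂h/∂z = 0
∂L/∂z = ∂L/∂h · ∂h/∂z = 4 × 0 = 0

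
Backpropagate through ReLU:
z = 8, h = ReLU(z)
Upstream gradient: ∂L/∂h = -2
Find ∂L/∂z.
∂L/∂z = -2

h = ReLU(8) = 8
Since z > 0: ∂h/∂z = 1
∂L/∂z = ∂L/∂h · ∂h/∂z = -2 × 1 = -2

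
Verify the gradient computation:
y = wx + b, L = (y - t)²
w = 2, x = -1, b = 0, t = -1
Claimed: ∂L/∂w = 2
Correct

y = (2)(-1) + 0 = -2
∂L/∂y = 2(y - t) = 2(-2 - -1) = -2
∂y/∂w = x = -1
∂L/∂w = -2 × -1 = 2

Claimed value: 2
Correct: The correct gradient is 2.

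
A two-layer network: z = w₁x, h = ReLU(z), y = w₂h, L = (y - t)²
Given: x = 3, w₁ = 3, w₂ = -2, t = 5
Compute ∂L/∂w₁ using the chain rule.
∂L/∂w₁ = 276

Forward pass:
z = w₁x = 3×3 = 9
h = ReLU(9) = 9
y = w₂h = -2×9 = -18

Backward pass:
∂L/∂y = 2(y - t) = 2(-18 - 5) = -46
∂y/∂h = w₂ = -2
∂h/∂z = 1 (ReLU derivative)
∂z/∂w₁ = x = 3

∂L/∂w₁ = -46 × -2 × 1 × 3 = 276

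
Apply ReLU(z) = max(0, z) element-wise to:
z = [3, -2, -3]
h = [3, 0, 0]

ReLU applied element-wise: max(0,3)=3, max(0,-2)=0, max(0,-3)=0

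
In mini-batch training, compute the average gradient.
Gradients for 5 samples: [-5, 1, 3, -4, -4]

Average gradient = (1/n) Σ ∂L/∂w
Average gradient = -1.8

Average = (1/5)(-5 + 1 + 3 + -4 + -4) = -9/5 = -1.8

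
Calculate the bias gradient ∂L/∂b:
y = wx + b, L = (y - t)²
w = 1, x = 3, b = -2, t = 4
∂L/∂b = -6

y = wx + b = (1)(3) + -2 = 1
∂L/∂y = 2(y - t) = 2(1 - 4) = -6
∂y/∂b = 1
∂L/∂b = ∂L/∂y · ∂y/∂b = -6 × 1 = -6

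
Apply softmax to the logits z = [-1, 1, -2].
p = [0.1142, 0.8438, 0.042]

exp(z) = [0.3679, 2.718, 0.1353]
Sum = 3.221
p = [0.1142, 0.8438, 0.042]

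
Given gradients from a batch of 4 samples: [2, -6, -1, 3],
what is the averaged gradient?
Average gradient = -0.5

Average = (1/4)(2 + -6 + -1 + 3) = -2/4 = -0.5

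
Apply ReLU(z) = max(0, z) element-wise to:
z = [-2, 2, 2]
h = [0, 2, 2]

ReLU applied element-wise: max(0,-2)=0, max(0,2)=2, max(0,2)=2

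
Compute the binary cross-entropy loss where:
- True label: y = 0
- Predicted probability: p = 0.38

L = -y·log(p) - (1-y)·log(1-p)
L = 0.478

L = -0·log(0.38) - 1·log(0.62) = -log(0.62) = 0.478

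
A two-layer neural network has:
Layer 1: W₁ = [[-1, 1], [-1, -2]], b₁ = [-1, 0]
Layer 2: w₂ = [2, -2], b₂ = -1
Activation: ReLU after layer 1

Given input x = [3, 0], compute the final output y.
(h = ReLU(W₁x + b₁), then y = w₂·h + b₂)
y = -1

Layer 1 pre-activation: z₁ = [-4, -3]
After ReLU: h = [0, 0]
Layer 2 output: y = 2×0 + -2×0 + -1 = -1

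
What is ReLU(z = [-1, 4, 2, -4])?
h = [0, 4, 2, 0]

ReLU applied element-wise: max(0,-1)=0, max(0,4)=4, max(0,2)=2, max(0,-4)=0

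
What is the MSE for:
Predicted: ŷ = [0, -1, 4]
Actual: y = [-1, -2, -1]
MSE = 9

MSE = (1/3)((0--1)² + (-1--2)² + (4--1)²) = (1/3)(1 + 1 + 25) = 9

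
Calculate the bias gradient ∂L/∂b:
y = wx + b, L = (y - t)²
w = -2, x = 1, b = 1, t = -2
∂L/∂b = 2

y = wx + b = (-2)(1) + 1 = -1
∂L/∂y = 2(y - t) = 2(-1 - -2) = 2
∂y/∂b = 1
∂L/∂b = ∂L/∂y · ∂y/∂b = 2 × 1 = 2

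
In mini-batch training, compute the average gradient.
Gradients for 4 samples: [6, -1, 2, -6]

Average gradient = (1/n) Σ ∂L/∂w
Average gradient = 0.25

Average = (1/4)(6 + -1 + 2 + -6) = 1/4 = 0.25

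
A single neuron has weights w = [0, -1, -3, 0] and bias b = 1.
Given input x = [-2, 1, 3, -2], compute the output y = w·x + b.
y = -9

y = (0)(-2) + (-1)(1) + (-3)(3) + (0)(-2) + 1 = -9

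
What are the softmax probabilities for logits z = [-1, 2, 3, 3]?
p = [0.0077, 0.1542, 0.4191, 0.4191]

exp(z) = [0.3679, 7.389, 20.09, 20.09]
Sum = 47.93
p = [0.0077, 0.1542, 0.4191, 0.4191]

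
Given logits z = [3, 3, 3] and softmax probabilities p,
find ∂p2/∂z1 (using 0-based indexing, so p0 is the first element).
∂p2/∂z1 = -0.1111

p = softmax(z) = [0.3333, 0.3333, 0.3333]
p2 = 0.3333, p1 = 0.3333

∂p2/∂z1 = -p2 × p1 = -0.3333 × 0.3333 = -0.1111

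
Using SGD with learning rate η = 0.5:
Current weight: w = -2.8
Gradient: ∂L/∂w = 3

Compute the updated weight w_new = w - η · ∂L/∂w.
w_new = -4.3

w_new = w - η·∂L/∂w = -2.8 - 0.5×(3) = -2.8 - (1.5) = -4.3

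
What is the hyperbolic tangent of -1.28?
-0.8565

tanh(-1.28) = (e^(-1.28) - e^(1.28))/(e^(-1.28) + e^(1.28)) = -0.8565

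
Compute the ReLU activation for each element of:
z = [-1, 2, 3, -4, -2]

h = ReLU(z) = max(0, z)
h = [0, 2, 3, 0, 0]

ReLU applied element-wise: max(0,-1)=0, max(0,2)=2, max(0,3)=3, max(0,-4)=0, max(0,-2)=0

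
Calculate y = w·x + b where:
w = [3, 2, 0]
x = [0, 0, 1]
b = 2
y = 2

y = (3)(0) + (2)(0) + (0)(1) + 2 = 2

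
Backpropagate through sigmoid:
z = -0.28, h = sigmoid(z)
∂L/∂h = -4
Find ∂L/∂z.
∂L/∂z = -0.9807

σ(-0.28) = 0.4305
σ'(-0.28) = σ(-0.28)(1 - σ(-0.28)) = 0.4305 × 0.5695 = 0.2452
∂L/∂z = ∂L/∂h · σ'(z) = -4 × 0.2452 = -0.9807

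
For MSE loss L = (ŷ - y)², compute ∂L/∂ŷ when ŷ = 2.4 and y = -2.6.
∂L/∂ŷ = 10.0

∂L/∂ŷ = 2(ŷ - y) = 2(2.4 - -2.6) = 2(5.0) = 10.0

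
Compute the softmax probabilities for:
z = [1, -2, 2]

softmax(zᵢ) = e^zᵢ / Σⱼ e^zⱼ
p = [0.2654, 0.0132, 0.7214]

exp(z) = [2.718, 0.1353, 7.389]
Sum = 10.24
p = [0.2654, 0.0132, 0.7214]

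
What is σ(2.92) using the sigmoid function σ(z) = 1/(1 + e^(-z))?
0.9488

sigmoid(2.92) = 1/(1 + e^(-2.92)) = 1/(1 + 0.05393) = 0.9488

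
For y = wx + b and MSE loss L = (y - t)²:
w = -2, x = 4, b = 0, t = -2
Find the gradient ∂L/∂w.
∂L/∂w = -48

y = wx + b = (-2)(4) + 0 = -8
∂L/∂y = 2(y - t) = 2(-8 - -2) = -12
∂y/∂w = x = 4
∂L/∂w = ∂L/∂y · ∂y/∂w = -12 × 4 = -48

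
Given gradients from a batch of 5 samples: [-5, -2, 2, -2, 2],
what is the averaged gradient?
Average gradient = -1

Average = (1/5)(-5 + -2 + 2 + -2 + 2) = -5/5 = -1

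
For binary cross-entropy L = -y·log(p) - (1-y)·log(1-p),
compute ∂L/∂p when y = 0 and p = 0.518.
∂L/∂p = 2.075

∂L/∂p = -y/p + (1-y)/(1-p) = 0 + 1/0.482 = 2.075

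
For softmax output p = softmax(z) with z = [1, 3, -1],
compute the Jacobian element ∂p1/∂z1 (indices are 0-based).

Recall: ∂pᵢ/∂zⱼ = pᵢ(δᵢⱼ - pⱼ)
∂p1/∂z1 = 0.1154

p = softmax(z) = [0.1173, 0.8668, 0.01588]
p1 = 0.8668

∂p1/∂z1 = p1(1 - p1) = 0.8668 × (1 - 0.8668) = 0.1154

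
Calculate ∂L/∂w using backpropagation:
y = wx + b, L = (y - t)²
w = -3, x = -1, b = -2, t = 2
∂L/∂w = 2

y = wx + b = (-3)(-1) + -2 = 1
∂L/∂y = 2(y - t) = 2(1 - 2) = -2
∂y/∂w = x = -1
∂L/∂w = ∂L/∂y · ∂y/∂w = -2 × -1 = 2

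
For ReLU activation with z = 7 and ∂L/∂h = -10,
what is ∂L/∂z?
∂L/∂z = -10

h = ReLU(7) = 7
Since z > 0: ∂h/∂z = 1
∂L/∂z = ∂L/∂h · ∂h/∂z = -10 × 1 = -10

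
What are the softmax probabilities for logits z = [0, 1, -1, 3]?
p = [0.0414, 0.1125, 0.0152, 0.831]

exp(z) = [1, 2.718, 0.3679, 20.09]
Sum = 24.17
p = [0.0414, 0.1125, 0.0152, 0.831]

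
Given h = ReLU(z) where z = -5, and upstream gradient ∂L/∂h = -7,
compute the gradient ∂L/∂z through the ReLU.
∂L/∂z = 0

h = ReLU(-5) = 0
Since z < 0: ∂h/∂z = 0
∂L/∂z = ∂L/∂h · ∂h/∂z = -7 × 0 = 0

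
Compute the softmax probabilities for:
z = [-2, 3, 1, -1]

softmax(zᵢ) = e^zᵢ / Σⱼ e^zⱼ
p = [0.0058, 0.8618, 0.1166, 0.0158]

exp(z) = [0.1353, 20.09, 2.718, 0.3679]
Sum = 23.31
p = [0.0058, 0.8618, 0.1166, 0.0158]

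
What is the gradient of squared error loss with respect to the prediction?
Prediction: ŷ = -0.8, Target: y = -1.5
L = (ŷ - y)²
∂L/∂ŷ = 1.4

∂L/∂ŷ = 2(ŷ - y) = 2(-0.8 - -1.5) = 2(0.7) = 1.4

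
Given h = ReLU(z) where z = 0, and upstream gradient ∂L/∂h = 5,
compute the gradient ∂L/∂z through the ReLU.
∂L/∂z = 0

h = ReLU(0) = 0
At z = 0: ∂h/∂z = 0 (by convention)
∂L/∂z = ∂L/∂h · ∂h/∂z = 5 × 0 = 0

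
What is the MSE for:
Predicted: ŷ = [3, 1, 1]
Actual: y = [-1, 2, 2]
MSE = 6

MSE = (1/3)((3--1)² + (1-2)² + (1-2)²) = (1/3)(16 + 1 + 1) = 6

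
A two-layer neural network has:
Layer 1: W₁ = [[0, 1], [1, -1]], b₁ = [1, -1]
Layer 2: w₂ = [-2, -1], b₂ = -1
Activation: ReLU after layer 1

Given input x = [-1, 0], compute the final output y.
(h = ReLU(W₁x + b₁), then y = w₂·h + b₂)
y = -3

Layer 1 pre-activation: z₁ = [1, -2]
After ReLU: h = [1, 0]
Layer 2 output: y = -2×1 + -1×0 + -1 = -3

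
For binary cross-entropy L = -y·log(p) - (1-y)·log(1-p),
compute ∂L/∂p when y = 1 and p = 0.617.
∂L/∂p = -1.621

∂L/∂p = -y/p + (1-y)/(1-p) = -1/0.617 + 0 = -1.621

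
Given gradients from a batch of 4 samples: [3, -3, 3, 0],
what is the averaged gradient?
Average gradient = 0.75

Average = (1/4)(3 + -3 + 3 + 0) = 3/4 = 0.75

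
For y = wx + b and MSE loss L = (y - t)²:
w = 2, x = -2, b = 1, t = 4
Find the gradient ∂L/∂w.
∂L/∂w = 28

y = wx + b = (2)(-2) + 1 = -3
∂L/∂y = 2(y - t) = 2(-3 - 4) = -14
∂y/∂w = x = -2
∂L/∂w = ∂L/∂y · ∂y/∂w = -14 × -2 = 28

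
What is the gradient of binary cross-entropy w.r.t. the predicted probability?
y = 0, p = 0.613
∂L/∂p = 2.584

∂L/∂p = -y/p + (1-y)/(1-p) = 0 + 1/0.387 = 2.584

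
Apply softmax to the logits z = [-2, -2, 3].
p = [0.0066, 0.0066, 0.9867]

exp(z) = [0.1353, 0.1353, 20.09]
Sum = 20.36
p = [0.0066, 0.0066, 0.9867]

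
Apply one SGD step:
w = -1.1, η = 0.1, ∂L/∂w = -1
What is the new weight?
w_new = -1

w_new = w - η·∂L/∂w = -1.1 - 0.1×(-1) = -1.1 - (-0.1) = -1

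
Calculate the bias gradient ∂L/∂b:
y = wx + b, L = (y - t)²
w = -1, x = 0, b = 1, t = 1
∂L/∂b = 0

y = wx + b = (-1)(0) + 1 = 1
∂L/∂y = 2(y - t) = 2(1 - 1) = 0
∂y/∂b = 1
∂L/∂b = ∂L/∂y · ∂y/∂b = 0 × 1 = 0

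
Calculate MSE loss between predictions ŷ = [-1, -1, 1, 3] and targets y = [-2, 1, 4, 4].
MSE = 3.75

MSE = (1/4)((-1--2)² + (-1-1)² + (1-4)² + (3-4)²) = (1/4)(1 + 4 + 9 + 1) = 3.75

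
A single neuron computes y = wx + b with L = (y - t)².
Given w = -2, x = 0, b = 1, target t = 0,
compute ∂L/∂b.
∂L/∂b = 2

y = wx + b = (-2)(0) + 1 = 1
∂L/∂y = 2(y - t) = 2(1 - 0) = 2
∂y/∂b = 1
∂L/∂b = ∂L/∂y · ∂y/∂b = 2 × 1 = 2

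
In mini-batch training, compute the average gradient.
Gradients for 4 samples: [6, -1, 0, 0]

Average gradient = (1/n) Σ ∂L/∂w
Average gradient = 1.25

Average = (1/4)(6 + -1 + 0 + 0) = 5/4 = 1.25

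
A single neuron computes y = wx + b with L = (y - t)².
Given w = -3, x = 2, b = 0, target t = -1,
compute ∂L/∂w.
∂L/∂w = -20

y = wx + b = (-3)(2) + 0 = -6
∂L/∂y = 2(y - t) = 2(-6 - -1) = -10
∂y/∂w = x = 2
∂L/∂w = ∂L/∂y · ∂y/∂w = -10 × 2 = -20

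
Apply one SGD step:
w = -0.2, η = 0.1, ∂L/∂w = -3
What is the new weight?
w_new = 0.1

w_new = w - η·∂L/∂w = -0.2 - 0.1×(-3) = -0.2 - (-0.3) = 0.1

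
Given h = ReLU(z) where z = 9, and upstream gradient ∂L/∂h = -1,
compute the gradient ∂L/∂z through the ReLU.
∂L/∂z = -1

h = ReLU(9) = 9
Since z > 0: ∂h/∂z = 1
∂L/∂z = ∂L/∂h · ∂h/∂z = -1 × 1 = -1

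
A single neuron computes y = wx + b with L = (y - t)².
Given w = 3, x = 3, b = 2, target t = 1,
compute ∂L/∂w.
∂L/∂w = 60

y = wx + b = (3)(3) + 2 = 11
∂L/∂y = 2(y - t) = 2(11 - 1) = 20
∂y/∂w = x = 3
∂L/∂w = ∂L/∂y · ∂y/∂w = 20 × 3 = 60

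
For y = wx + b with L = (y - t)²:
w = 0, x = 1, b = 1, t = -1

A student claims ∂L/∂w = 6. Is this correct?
Incorrect

y = (0)(1) + 1 = 1
∂L/∂y = 2(y - t) = 2(1 - -1) = 4
∂y/∂w = x = 1
∂L/∂w = 4 × 1 = 4

Claimed value: 6
Incorrect: The correct gradient is 4.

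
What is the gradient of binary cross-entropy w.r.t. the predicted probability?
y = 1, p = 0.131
∂L/∂p = -7.634

∂L/∂p = -y/p + (1-y)/(1-p) = -1/0.131 + 0 = -7.634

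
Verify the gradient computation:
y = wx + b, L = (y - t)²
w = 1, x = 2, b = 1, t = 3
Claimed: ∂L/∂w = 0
Correct

y = (1)(2) + 1 = 3
∂L/∂y = 2(y - t) = 2(3 - 3) = 0
∂y/∂w = x = 2
∂L/∂w = 0 × 2 = 0

Claimed value: 0
Correct: The correct gradient is 0.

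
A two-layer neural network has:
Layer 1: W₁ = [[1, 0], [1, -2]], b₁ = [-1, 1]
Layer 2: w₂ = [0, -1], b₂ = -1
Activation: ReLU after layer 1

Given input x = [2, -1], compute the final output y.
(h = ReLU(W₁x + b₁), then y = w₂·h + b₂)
y = -6

Layer 1 pre-activation: z₁ = [1, 5]
After ReLU: h = [1, 5]
Layer 2 output: y = 0×1 + -1×5 + -1 = -6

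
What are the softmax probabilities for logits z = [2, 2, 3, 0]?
p = [0.206, 0.206, 0.5601, 0.0279]

exp(z) = [7.389, 7.389, 20.09, 1]
Sum = 35.86
p = [0.206, 0.206, 0.5601, 0.0279]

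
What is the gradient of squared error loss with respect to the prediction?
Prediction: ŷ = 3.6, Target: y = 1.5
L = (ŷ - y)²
∂L/∂ŷ = 4.2

∂L/∂ŷ = 2(ŷ - y) = 2(3.6 - 1.5) = 2(2.1) = 4.2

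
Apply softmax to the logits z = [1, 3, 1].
p = [0.1065, 0.787, 0.1065]

exp(z) = [2.718, 20.09, 2.718]
Sum = 25.52
p = [0.1065, 0.787, 0.1065]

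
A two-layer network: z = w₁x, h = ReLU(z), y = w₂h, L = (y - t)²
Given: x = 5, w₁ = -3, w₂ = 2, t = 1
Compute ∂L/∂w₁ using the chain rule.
∂L/∂w₁ = 0

Forward pass:
z = w₁x = -3×5 = -15
h = ReLU(-15) = 0
y = w₂h = 2×0 = 0

Backward pass:
∂L/∂y = 2(y - t) = 2(0 - 1) = -2
∂y/∂h = w₂ = 2
∂h/∂z = 0 (ReLU derivative)
∂z/∂w₁ = x = 5

∂L/∂w₁ = -2 × 2 × 0 × 5 = 0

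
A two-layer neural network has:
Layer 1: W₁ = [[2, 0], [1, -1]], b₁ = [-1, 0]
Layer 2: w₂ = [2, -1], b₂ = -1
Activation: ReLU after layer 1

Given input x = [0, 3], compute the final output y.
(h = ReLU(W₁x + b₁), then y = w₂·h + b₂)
y = -1

Layer 1 pre-activation: z₁ = [-1, -3]
After ReLU: h = [0, 0]
Layer 2 output: y = 2×0 + -1×0 + -1 = -1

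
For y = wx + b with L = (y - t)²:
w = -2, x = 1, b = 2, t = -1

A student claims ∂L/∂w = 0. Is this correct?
Incorrect

y = (-2)(1) + 2 = 0
∂L/∂y = 2(y - t) = 2(0 - -1) = 2
∂y/∂w = x = 1
∂L/∂w = 2 × 1 = 2

Claimed value: 0
Incorrect: The correct gradient is 2.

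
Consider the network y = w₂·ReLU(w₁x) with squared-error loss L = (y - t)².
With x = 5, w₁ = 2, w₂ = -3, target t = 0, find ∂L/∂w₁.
∂L/∂w₁ = 900

Forward pass:
z = w₁x = 2×5 = 10
h = ReLU(10) = 10
y = w₂h = -3×10 = -30

Backward pass:
∂L/∂y = 2(y - t) = 2(-30 - 0) = -60
∂y/∂h = w₂ = -3
∂h/∂z = 1 (ReLU derivative)
∂z/∂w₁ = x = 5

∂L/∂w₁ = -60 × -3 × 1 × 5 = 900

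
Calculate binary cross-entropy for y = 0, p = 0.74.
L = 1.347

L = -0·log(0.74) - 1·log(0.26) = -log(0.26) = 1.347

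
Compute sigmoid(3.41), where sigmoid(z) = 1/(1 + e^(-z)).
0.968

sigmoid(3.41) = 1/(1 + e^(-3.41)) = 1/(1 + 0.03304) = 0.968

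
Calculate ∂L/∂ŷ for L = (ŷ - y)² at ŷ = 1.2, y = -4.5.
∂L/∂ŷ = 11.4

∂L/∂ŷ = 2(ŷ - y) = 2(1.2 - -4.5) = 2(5.7) = 11.4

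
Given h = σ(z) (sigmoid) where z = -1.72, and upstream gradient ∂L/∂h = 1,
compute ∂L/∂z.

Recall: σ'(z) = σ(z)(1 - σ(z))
∂L/∂z = 0.1288

σ(-1.72) = 0.1519
σ'(-1.72) = σ(-1.72)(1 - σ(-1.72)) = 0.1519 × 0.8481 = 0.1288
∂L/∂z = ∂L/∂h · σ'(z) = 1 × 0.1288 = 0.1288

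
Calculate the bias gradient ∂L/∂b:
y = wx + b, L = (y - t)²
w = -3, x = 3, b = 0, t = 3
∂L/∂b = -24

y = wx + b = (-3)(3) + 0 = -9
∂L/∂y = 2(y - t) = 2(-9 - 3) = -24
∂y/∂b = 1
∂L/∂b = ∂L/∂y · ∂y/∂b = -24 × 1 = -24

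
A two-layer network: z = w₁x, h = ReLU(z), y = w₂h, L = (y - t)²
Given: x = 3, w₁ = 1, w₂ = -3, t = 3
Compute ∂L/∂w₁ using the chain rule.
∂L/∂w₁ = 216

Forward pass:
z = w₁x = 1×3 = 3
h = ReLU(3) = 3
y = w₂h = -3×3 = -9

Backward pass:
∂L/∂y = 2(y - t) = 2(-9 - 3) = -24
∂y/∂h = w₂ = -3
∂h/∂z = 1 (ReLU derivative)
∂z/∂w₁ = x = 3

∂L/∂w₁ = -24 × -3 × 1 × 3 = 216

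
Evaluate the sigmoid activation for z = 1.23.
0.7738

sigmoid(1.23) = 1/(1 + e^(-1.23)) = 1/(1 + 0.2923) = 0.7738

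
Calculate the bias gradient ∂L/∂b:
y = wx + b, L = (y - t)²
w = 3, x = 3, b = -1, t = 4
∂L/∂b = 8

y = wx + b = (3)(3) + -1 = 8
∂L/∂y = 2(y - t) = 2(8 - 4) = 8
∂y/∂b = 1
∂L/∂b = ∂L/∂y · ∂y/∂b = 8 × 1 = 8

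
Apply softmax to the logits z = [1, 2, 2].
p = [0.1554, 0.4223, 0.4223]

exp(z) = [2.718, 7.389, 7.389]
Sum = 17.5
p = [0.1554, 0.4223, 0.4223]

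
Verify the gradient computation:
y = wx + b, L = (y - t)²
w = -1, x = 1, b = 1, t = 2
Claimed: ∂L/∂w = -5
Incorrect

y = (-1)(1) + 1 = 0
∂L/∂y = 2(y - t) = 2(0 - 2) = -4
∂y/∂w = x = 1
∂L/∂w = -4 × 1 = -4

Claimed value: -5
Incorrect: The correct gradient is -4.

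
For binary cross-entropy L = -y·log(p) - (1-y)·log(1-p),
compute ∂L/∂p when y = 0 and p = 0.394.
∂L/∂p = 1.65

∂L/∂p = -y/p + (1-y)/(1-p) = 0 + 1/0.606 = 1.65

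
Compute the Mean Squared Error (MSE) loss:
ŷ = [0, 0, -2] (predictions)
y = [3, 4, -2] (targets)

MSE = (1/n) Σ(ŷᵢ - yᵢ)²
MSE = 8.333

MSE = (1/3)((0-3)² + (0-4)² + (-2--2)²) = (1/3)(9 + 16 + 0) = 8.333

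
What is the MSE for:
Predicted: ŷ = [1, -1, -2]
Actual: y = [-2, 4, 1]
MSE = 14.33

MSE = (1/3)((1--2)² + (-1-4)² + (-2-1)²) = (1/3)(9 + 25 + 9) = 14.33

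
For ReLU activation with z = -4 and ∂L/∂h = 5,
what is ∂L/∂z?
∂L/∂z = 0

h = ReLU(-4) = 0
Since z < 0: ∂h/∂z = 0
∂L/∂z = ∂L/∂h · ∂h/∂z = 5 × 0 = 0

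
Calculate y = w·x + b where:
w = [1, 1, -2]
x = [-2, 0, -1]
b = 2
y = 2

y = (1)(-2) + (1)(0) + (-2)(-1) + 2 = 2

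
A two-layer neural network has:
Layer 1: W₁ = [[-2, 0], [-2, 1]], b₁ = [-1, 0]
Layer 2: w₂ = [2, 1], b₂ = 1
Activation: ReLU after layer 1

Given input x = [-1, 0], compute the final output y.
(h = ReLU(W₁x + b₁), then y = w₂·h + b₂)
y = 5

Layer 1 pre-activation: z₁ = [1, 2]
After ReLU: h = [1, 2]
Layer 2 output: y = 2×1 + 1×2 + 1 = 5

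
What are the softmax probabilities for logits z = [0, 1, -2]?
p = [0.2595, 0.7054, 0.0351]

exp(z) = [1, 2.718, 0.1353]
Sum = 3.854
p = [0.2595, 0.7054, 0.0351]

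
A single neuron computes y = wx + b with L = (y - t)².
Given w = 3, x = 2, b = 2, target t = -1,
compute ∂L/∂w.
∂L/∂w = 36

y = wx + b = (3)(2) + 2 = 8
∂L/∂y = 2(y - t) = 2(8 - -1) = 18
∂y/∂w = x = 2
∂L/∂w = ∂L/∂y · ∂y/∂w = 18 × 2 = 36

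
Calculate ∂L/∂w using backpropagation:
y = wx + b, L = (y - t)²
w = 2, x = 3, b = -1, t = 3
∂L/∂w = 12

y = wx + b = (2)(3) + -1 = 5
∂L/∂y = 2(y - t) = 2(5 - 3) = 4
∂y/∂w = x = 3
∂L/∂w = ∂L/∂y · ∂y/∂w = 4 × 3 = 12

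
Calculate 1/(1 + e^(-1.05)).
0.7408

sigmoid(1.05) = 1/(1 + e^(-1.05)) = 1/(1 + 0.3499) = 0.7408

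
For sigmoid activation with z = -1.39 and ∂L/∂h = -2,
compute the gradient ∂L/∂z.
∂L/∂z = -0.3193

σ(-1.39) = 0.1994
σ'(-1.39) = σ(-1.39)(1 - σ(-1.39)) = 0.1994 × 0.8006 = 0.1596
∂L/∂z = ∂L/∂h · σ'(z) = -2 × 0.1596 = -0.3193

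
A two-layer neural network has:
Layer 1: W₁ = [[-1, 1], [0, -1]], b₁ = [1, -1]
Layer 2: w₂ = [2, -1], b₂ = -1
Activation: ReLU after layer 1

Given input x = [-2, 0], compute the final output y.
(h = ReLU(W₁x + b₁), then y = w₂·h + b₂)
y = 5

Layer 1 pre-activation: z₁ = [3, -1]
After ReLU: h = [3, 0]
Layer 2 output: y = 2×3 + -1×0 + -1 = 5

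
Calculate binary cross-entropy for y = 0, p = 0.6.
L = 0.9163

L = -0·log(0.6) - 1·log(0.4) = -log(0.4) = 0.9163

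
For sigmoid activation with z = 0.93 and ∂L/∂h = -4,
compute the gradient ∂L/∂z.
∂L/∂z = -0.8115

σ(0.93) = 0.7171
σ'(0.93) = σ(0.93)(1 - σ(0.93)) = 0.7171 × 0.2829 = 0.2029
∂L/∂z = ∂L/∂h · σ'(z) = -4 × 0.2029 = -0.8115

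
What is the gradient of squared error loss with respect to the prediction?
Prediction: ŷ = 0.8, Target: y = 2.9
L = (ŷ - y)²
∂L/∂ŷ = -4.2

∂L/∂ŷ = 2(ŷ - y) = 2(0.8 - 2.9) = 2(-2.1) = -4.2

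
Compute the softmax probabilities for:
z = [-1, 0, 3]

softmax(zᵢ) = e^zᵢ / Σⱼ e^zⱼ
p = [0.0171, 0.0466, 0.9362]

exp(z) = [0.3679, 1, 20.09]
Sum = 21.45
p = [0.0171, 0.0466, 0.9362]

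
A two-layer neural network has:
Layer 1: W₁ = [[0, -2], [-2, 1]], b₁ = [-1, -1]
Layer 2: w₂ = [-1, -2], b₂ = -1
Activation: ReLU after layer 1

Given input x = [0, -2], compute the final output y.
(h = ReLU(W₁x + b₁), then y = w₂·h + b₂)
y = -4

Layer 1 pre-activation: z₁ = [3, -3]
After ReLU: h = [3, 0]
Layer 2 output: y = -1×3 + -2×0 + -1 = -4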